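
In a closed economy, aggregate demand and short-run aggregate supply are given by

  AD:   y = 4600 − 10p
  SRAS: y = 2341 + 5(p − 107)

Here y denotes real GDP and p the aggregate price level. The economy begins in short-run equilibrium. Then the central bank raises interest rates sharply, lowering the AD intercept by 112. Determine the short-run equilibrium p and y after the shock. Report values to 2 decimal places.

p = 178.80, y = 2700.00

This is a negative demand shock: AD shifts left.
New AD: y = 4488 − 10p.
SRAS can be written y = 1806 + 5p.
Set AD = SRAS: 4488 − 10p = 1806 + 5p, so 2682 = 15p and p = 178.80.
Substituting into AD, y = 2700.00.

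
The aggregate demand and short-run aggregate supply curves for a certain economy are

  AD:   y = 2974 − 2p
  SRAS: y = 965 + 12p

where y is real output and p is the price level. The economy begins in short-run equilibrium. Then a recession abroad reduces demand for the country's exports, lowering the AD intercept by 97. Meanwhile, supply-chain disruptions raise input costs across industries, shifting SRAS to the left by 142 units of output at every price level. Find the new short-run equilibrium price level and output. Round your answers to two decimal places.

After both shocks: AD is y = 2877 − 2p and SRAS is y = 823 + 12p.
Setting them equal: 2054 = 14p, so p = 146.71.
Substituting into AD, y = 2583.57.

p = 146.71, y = 2583.57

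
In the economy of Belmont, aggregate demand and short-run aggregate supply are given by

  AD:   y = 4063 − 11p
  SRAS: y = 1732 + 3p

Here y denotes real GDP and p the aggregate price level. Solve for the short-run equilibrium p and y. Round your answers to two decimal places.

Set AD = SRAS: 4063 − 11p = 1732 + 3p, so 2331 = 14p and p = 166.50.
Substituting into AD, y = 4063 − 11p = 2231.50.

p = 166.50, y = 2231.50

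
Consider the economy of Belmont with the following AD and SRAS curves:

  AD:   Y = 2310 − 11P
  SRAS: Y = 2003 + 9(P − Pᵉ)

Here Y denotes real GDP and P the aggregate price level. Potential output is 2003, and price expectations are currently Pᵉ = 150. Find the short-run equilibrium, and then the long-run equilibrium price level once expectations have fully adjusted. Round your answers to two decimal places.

Short run: P = 82.85, Y = 1398.65. Long run: P = 27.91.

Short run: with Pᵉ = 150, SRAS is Y = 653 + 9P. Setting AD = SRAS gives 1657 = 20P, so P = 82.85 and Y = 2310 − 11P = 1398.65.
Output 1398.65 is below potential 2003, so over time expected prices fall and SRAS shifts right until Y returns to 2003.
Long run: Y = 2003 on the AD curve gives 2003 = 2310 − 11P, so P = 27.91.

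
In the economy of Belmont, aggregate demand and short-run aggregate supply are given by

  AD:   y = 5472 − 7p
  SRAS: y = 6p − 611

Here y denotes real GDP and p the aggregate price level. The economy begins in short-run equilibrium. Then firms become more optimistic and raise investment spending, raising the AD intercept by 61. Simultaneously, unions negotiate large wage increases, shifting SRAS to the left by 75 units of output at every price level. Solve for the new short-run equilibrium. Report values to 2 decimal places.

p = 478.38, y = 2184.31

After both shocks: AD is y = 5533 − 7p and SRAS is y = 6p − 686.
Setting them equal: 6219 = 13p, so p = 478.38.
Substituting into AD, y = 2184.31.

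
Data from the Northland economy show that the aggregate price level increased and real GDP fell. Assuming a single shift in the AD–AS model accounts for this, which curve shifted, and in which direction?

P rose and Y fell. An AD shift moves P and Y in the same direction; an SRAS shift moves them in opposite directions.
Here P and Y moved in opposite directions, so the SRAS curve shifted.
Since Y fell, SRAS shifted left.

SRAS shifted left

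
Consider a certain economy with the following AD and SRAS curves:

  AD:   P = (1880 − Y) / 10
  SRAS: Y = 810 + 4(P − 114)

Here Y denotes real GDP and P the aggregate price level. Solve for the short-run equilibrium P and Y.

P = 109, Y = 790

Write SRAS as Y = 810 + 4P − 456 = 354 + 4P.
Rearrange AD to Y = 1880 − 10P.
Set AD = SRAS: 1880 − 10P = 354 + 4P, so 1526 = 14P and P = 109.
Then Y = 1880 − 10·109 = 790.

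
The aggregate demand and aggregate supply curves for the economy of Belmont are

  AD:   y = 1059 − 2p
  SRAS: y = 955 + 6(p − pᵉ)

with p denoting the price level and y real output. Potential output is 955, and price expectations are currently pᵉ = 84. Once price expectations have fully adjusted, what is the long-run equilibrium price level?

Short run: with pᵉ = 84, SRAS is y = 451 + 6p. Setting AD = SRAS gives 608 = 8p, so p = 76 and y = 1059 − 2·76 = 907.
Output 907 is below potential 955, so over time expected prices fall and SRAS shifts right until y returns to 955.
Long run: y = 955 on the AD curve gives 955 = 1059 − 2p, so p = 52.

Long-run p = 52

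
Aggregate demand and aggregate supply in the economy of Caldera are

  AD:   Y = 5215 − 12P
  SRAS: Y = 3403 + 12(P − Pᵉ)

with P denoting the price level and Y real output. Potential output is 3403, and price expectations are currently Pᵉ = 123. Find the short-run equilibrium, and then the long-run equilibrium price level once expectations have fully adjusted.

Short run: with Pᵉ = 123, SRAS is Y = 1927 + 12P. Setting AD = SRAS gives 3288 = 24P, so P = 137 and Y = 5215 − 12·137 = 3571.
Output 3571 is above potential 3403, so over time expected prices rise and SRAS shifts left until Y returns to 3403.
Long run: Y = 3403 on the AD curve gives 3403 = 5215 − 12P, so P = 151.

Short run: P = 137, Y = 3571. Long run: P = 151.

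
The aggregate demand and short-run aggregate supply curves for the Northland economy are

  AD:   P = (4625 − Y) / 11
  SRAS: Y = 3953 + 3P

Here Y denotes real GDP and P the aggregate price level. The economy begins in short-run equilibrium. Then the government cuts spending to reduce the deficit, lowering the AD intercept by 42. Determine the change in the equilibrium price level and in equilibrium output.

ΔP = -3, ΔY = -9

This is a negative demand shock: AD shifts left.
New AD: Y = 4583 − 11P.
Set AD = SRAS: 4583 − 11P = 3953 + 3P, so 630 = 14P and P = 45.
Y = 4583 − 11·45 = 4088.
Initially P = 48, Y = 4097, so ΔP = -3 and ΔY = -9.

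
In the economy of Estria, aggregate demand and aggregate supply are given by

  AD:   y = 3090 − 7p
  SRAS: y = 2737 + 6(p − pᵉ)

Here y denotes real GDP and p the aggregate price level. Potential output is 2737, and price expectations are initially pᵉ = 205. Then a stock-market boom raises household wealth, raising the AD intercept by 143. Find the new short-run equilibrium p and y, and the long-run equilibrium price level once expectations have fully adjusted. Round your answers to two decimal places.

Short run: p = 132.77, y = 2303.62. Long run: p = 70.86.

AD shifts right: new AD is y = 3233 − 7p. With pᵉ = 205, SRAS is y = 1507 + 6p.
Short run: 3233 − 7p = 1507 + 6p gives 1726 = 13p, so p = 132.77 and y = 3233 − 7p = 2303.62.
y = 2303.62 is below potential 2737; expectations adjust and SRAS shifts right until y = 2737.
Long run: on the new AD curve, 2737 = 3233 − 7p gives p = 70.86.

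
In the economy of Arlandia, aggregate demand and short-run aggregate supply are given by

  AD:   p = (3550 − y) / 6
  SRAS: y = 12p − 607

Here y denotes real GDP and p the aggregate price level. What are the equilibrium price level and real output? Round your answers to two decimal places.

Rearrange AD to y = 3550 − 6p.
Set AD = SRAS: 3550 − 6p = 12p − 607, so 4157 = 18p and p = 230.94.
Substituting into AD, y = 3550 − 6p = 2164.33.

p = 230.94, y = 2164.33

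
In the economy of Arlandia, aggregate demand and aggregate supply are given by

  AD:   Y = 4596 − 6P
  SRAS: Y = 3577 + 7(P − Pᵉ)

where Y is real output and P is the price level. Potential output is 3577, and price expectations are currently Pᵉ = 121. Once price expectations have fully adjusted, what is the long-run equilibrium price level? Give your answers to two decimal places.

Long-run P = 169.83

Short run: with Pᵉ = 121, SRAS is Y = 2730 + 7P. Setting AD = SRAS gives 1866 = 13P, so P = 143.54 and Y = 4596 − 6P = 3734.77.
Output 3734.77 is above potential 3577, so over time expected prices rise and SRAS shifts left until Y returns to 3577.
Long run: Y = 3577 on the AD curve gives 3577 = 4596 − 6P, so P = 169.83.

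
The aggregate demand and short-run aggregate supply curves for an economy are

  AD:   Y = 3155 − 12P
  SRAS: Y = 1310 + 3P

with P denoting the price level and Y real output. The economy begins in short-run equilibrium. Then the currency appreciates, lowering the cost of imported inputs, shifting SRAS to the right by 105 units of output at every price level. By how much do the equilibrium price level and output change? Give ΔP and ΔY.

This is a positive supply shock: SRAS shifts right.
New SRAS: Y = 1415 + 3P.
Set AD = SRAS: 3155 − 12P = 1415 + 3P, so 1740 = 15P and P = 116.
Y = 3155 − 12·116 = 1763.
Initially P = 123, Y = 1679, so ΔP = -7 and ΔY = +84.

ΔP = -7, ΔY = +84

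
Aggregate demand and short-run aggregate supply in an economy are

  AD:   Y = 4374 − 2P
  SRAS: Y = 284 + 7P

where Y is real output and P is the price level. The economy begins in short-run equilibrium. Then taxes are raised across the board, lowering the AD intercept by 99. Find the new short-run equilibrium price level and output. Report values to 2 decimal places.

P = 443.44, Y = 3388.11

This is a negative demand shock: AD shifts left.
New AD: Y = 4275 − 2P.
Set AD = SRAS: 4275 − 2P = 284 + 7P, so 3991 = 9P and P = 443.44.
Substituting into AD, Y = 3388.11.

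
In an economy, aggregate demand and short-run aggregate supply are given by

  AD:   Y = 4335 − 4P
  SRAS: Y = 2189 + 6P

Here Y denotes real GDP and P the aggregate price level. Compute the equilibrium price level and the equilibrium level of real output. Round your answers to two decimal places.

Set AD = SRAS: 4335 − 4P = 2189 + 6P, so 2146 = 10P and P = 214.60.
Substituting into AD, Y = 4335 − 4P = 3476.60.

P = 214.60, Y = 3476.60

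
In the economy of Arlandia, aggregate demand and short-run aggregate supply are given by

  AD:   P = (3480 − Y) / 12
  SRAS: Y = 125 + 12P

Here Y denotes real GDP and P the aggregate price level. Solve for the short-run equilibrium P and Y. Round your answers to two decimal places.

Rearrange AD to Y = 3480 − 12P.
Set AD = SRAS: 3480 − 12P = 125 + 12P, so 3355 = 24P and P = 139.79.
Substituting into AD, Y = 3480 − 12P = 1802.50.

P = 139.79, Y = 1802.50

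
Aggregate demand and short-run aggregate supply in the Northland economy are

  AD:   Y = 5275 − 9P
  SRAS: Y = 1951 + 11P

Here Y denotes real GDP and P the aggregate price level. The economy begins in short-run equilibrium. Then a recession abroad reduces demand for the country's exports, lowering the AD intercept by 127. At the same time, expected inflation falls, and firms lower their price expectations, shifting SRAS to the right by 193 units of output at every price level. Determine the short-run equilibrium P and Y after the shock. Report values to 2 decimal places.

P = 150.20, Y = 3796.20

After both shocks: AD is Y = 5148 − 9P and SRAS is Y = 2144 + 11P.
Setting them equal: 3004 = 20P, so P = 150.20.
Substituting into AD, Y = 3796.20.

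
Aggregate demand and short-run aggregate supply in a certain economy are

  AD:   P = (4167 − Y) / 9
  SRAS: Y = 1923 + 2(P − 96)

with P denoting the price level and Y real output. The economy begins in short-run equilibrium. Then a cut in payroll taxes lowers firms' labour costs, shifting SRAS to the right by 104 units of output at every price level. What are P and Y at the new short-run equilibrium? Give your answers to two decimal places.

P = 212.00, Y = 2259.00

This is a positive supply shock: SRAS shifts right.
New SRAS: Y = 1835 + 2P.
Set AD = SRAS: 4167 − 9P = 1835 + 2P, so 2332 = 11P and P = 212.00.
Substituting into AD, Y = 2259.00.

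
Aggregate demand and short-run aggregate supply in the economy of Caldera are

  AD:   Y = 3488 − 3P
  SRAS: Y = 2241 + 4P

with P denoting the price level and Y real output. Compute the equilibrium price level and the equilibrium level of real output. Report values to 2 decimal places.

Set AD = SRAS: 3488 − 3P = 2241 + 4P, so 1247 = 7P and P = 178.14.
Substituting into AD, Y = 3488 − 3P = 2953.57.

P = 178.14, Y = 2953.57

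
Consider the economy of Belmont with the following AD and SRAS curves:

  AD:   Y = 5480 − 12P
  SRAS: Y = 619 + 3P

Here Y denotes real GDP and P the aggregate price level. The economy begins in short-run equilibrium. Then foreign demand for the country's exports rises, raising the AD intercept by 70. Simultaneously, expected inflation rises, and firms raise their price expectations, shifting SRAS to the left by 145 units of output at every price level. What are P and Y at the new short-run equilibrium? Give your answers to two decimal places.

P = 338.40, Y = 1489.20

After both shocks: AD is Y = 5550 − 12P and SRAS is Y = 474 + 3P.
Setting them equal: 5076 = 15P, so P = 338.40.
Substituting into AD, Y = 1489.20.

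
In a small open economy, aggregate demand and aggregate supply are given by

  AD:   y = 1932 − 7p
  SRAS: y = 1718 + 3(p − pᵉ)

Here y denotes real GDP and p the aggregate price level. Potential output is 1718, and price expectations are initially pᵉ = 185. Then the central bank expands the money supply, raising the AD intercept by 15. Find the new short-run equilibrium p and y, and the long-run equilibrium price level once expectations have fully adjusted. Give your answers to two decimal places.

Short run: p = 78.40, y = 1398.20. Long run: p = 32.71.

AD shifts right: new AD is y = 1947 − 7p. With pᵉ = 185, SRAS is y = 1163 + 3p.
Short run: 1947 − 7p = 1163 + 3p gives 784 = 10p, so p = 78.40 and y = 1947 − 7p = 1398.20.
y = 1398.20 is below potential 1718; expectations adjust and SRAS shifts right until y = 1718.
Long run: on the new AD curve, 1718 = 1947 − 7p gives p = 32.71.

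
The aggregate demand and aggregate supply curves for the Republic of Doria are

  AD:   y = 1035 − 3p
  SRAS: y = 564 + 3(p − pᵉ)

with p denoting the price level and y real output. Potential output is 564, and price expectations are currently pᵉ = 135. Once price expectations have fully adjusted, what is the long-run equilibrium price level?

Long-run p = 157

Short run: with pᵉ = 135, SRAS is y = 159 + 3p. Setting AD = SRAS gives 876 = 6p, so p = 146 and y = 1035 − 3·146 = 597.
Output 597 is above potential 564, so over time expected prices rise and SRAS shifts left until y returns to 564.
Long run: y = 564 on the AD curve gives 564 = 1035 − 3p, so p = 157.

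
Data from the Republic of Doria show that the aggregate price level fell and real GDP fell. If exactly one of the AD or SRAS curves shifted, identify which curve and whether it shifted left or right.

P fell and Y fell. An AD shift moves P and Y in the same direction; an SRAS shift moves them in opposite directions.
Here P and Y moved in the same direction, so the AD curve shifted.
Since Y fell, AD shifted left.

AD shifted left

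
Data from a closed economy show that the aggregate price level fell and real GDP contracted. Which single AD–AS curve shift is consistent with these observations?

P fell and Y fell. An AD shift moves P and Y in the same direction; an SRAS shift moves them in opposite directions.
Here P and Y moved in the same direction, so the AD curve shifted.
Since Y fell, AD shifted left.

AD shifted left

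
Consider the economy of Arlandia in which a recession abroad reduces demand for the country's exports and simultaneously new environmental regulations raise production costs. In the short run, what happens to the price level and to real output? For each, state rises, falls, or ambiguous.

The first event is a negative demand shock: AD shifts left, which by itself pushes P down and Y down.
The second is an adverse supply shock: SRAS shifts left, which by itself pushes P up and Y down.
The two shocks push P in opposite directions, so the effect on P is ambiguous. Both shocks push Y down, so Y falls.

Price level: ambiguous; output: falls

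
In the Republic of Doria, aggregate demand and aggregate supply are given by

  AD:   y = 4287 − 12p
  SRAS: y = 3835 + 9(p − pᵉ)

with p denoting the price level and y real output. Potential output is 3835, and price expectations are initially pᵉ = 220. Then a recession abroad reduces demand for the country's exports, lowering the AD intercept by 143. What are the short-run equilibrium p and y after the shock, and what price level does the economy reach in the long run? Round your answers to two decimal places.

Short run: p = 109.00, y = 2836.00. Long run: p = 25.75.

AD shifts left: new AD is y = 4144 − 12p. With pᵉ = 220, SRAS is y = 1855 + 9p.
Short run: 4144 − 12p = 1855 + 9p gives 2289 = 21p, so p = 109.00 and y = 4144 − 12p = 2836.00.
y = 2836.00 is below potential 3835; expectations adjust and SRAS shifts right until y = 3835.
Long run: on the new AD curve, 3835 = 4144 − 12p gives p = 25.75.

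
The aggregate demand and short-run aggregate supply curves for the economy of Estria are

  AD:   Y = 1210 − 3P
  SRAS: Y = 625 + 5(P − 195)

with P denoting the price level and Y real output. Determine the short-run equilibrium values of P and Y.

P = 195, Y = 625

Write SRAS as Y = 625 + 5P − 975 = 5P − 350.
Set AD = SRAS: 1210 − 3P = 5P − 350, so 1560 = 8P and P = 195.
Then Y = 1210 − 3·195 = 625.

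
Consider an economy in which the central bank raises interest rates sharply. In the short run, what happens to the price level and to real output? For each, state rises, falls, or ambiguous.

This is a negative demand shock: AD shifts left.
Moving along the upward-sloping SRAS curve, P falls and Y falls.

Price level: falls; output: falls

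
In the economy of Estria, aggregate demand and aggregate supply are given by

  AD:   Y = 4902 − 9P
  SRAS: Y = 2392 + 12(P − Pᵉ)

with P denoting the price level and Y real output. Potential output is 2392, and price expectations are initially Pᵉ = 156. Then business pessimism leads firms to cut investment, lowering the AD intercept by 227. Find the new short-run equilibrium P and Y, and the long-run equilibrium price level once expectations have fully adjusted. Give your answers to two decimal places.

Short run: P = 197.86, Y = 2894.29. Long run: P = 253.67.

AD shifts left: new AD is Y = 4675 − 9P. With Pᵉ = 156, SRAS is Y = 520 + 12P.
Short run: 4675 − 9P = 520 + 12P gives 4155 = 21P, so P = 197.86 and Y = 4675 − 9P = 2894.29.
Y = 2894.29 is above potential 2392; expectations adjust and SRAS shifts left until Y = 2392.
Long run: on the new AD curve, 2392 = 4675 − 9P gives P = 253.67.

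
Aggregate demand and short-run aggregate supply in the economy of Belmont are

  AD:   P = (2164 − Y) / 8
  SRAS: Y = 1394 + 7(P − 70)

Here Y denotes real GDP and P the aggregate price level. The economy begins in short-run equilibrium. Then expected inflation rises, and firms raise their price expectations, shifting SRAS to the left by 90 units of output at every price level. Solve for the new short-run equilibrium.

This is a negative supply shock: SRAS shifts left.
New SRAS: Y = 814 + 7P.
Set AD = SRAS: 2164 − 8P = 814 + 7P, so 1350 = 15P and P = 90.
Y = 2164 − 8·90 = 1444.

P = 90, Y = 1444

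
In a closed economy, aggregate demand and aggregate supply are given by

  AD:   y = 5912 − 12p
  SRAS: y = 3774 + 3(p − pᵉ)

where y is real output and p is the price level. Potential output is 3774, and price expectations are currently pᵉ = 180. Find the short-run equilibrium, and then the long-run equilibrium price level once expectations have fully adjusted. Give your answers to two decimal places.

Short run: p = 178.53, y = 3769.60. Long run: p = 178.17.

Short run: with pᵉ = 180, SRAS is y = 3234 + 3p. Setting AD = SRAS gives 2678 = 15p, so p = 178.53 and y = 5912 − 12p = 3769.60.
Output 3769.60 is below potential 3774, so over time expected prices fall and SRAS shifts right until y returns to 3774.
Long run: y = 3774 on the AD curve gives 3774 = 5912 − 12p, so p = 178.17.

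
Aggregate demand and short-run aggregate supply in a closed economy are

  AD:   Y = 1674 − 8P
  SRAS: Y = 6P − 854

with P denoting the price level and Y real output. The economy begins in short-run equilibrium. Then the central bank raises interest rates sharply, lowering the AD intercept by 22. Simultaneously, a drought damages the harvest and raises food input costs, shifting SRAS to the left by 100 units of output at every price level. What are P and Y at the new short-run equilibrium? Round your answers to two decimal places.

P = 186.14, Y = 162.86

After both shocks: AD is Y = 1652 − 8P and SRAS is Y = 6P − 954.
Setting them equal: 2606 = 14P, so P = 186.14.
Substituting into AD, Y = 162.86.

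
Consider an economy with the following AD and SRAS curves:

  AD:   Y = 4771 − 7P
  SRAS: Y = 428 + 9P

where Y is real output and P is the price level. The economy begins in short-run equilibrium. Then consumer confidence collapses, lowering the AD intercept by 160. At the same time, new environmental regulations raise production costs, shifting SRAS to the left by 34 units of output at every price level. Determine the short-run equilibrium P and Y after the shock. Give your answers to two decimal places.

P = 263.56, Y = 2766.06

After both shocks: AD is Y = 4611 − 7P and SRAS is Y = 394 + 9P.
Setting them equal: 4217 = 16P, so P = 263.56.
Substituting into AD, Y = 2766.06.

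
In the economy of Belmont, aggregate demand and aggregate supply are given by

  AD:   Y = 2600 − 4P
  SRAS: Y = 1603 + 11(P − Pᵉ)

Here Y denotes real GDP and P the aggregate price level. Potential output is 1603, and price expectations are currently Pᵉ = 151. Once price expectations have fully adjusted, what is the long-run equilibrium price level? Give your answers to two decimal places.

Short run: with Pᵉ = 151, SRAS is Y = 11P − 58. Setting AD = SRAS gives 2658 = 15P, so P = 177.20 and Y = 2600 − 4P = 1891.20.
Output 1891.20 is above potential 1603, so over time expected prices rise and SRAS shifts left until Y returns to 1603.
Long run: Y = 1603 on the AD curve gives 1603 = 2600 − 4P, so P = 249.25.

Long-run P = 249.25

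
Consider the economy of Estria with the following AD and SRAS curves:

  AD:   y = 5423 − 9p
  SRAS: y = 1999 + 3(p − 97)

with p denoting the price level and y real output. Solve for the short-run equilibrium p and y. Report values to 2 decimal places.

Write SRAS as y = 1999 + 3p − 291 = 1708 + 3p.
Set AD = SRAS: 5423 − 9p = 1708 + 3p, so 3715 = 12p and p = 309.58.
Substituting into AD, y = 5423 − 9p = 2636.75.

p = 309.58, y = 2636.75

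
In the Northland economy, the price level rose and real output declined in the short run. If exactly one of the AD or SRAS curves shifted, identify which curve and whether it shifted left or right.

SRAS shifted left

P rose and Y fell. An AD shift moves P and Y in the same direction; an SRAS shift moves them in opposite directions.
Here P and Y moved in opposite directions, so the SRAS curve shifted.
Since Y fell, SRAS shifted left.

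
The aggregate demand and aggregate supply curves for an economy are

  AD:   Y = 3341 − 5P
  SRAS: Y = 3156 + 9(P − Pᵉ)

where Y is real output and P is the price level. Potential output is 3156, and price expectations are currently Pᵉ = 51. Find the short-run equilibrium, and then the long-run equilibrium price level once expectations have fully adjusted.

Short run: P = 46, Y = 3111. Long run: P = 37.

Short run: with Pᵉ = 51, SRAS is Y = 2697 + 9P. Setting AD = SRAS gives 644 = 14P, so P = 46 and Y = 3341 − 5·46 = 3111.
Output 3111 is below potential 3156, so over time expected prices fall and SRAS shifts right until Y returns to 3156.
Long run: Y = 3156 on the AD curve gives 3156 = 3341 − 5P, so P = 37.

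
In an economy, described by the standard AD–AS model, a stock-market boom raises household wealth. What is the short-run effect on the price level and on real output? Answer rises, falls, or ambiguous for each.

This is a positive demand shock: AD shifts right.
Moving along the upward-sloping SRAS curve, P rises and Y rises.

Price level: rises; output: rises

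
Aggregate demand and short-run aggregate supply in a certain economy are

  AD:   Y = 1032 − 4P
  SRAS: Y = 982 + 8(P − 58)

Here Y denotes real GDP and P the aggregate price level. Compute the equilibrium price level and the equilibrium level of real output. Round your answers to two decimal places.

P = 42.83, Y = 860.67

Write SRAS as Y = 982 + 8P − 464 = 518 + 8P.
Set AD = SRAS: 1032 − 4P = 518 + 8P, so 514 = 12P and P = 42.83.
Substituting into AD, Y = 1032 − 4P = 860.67.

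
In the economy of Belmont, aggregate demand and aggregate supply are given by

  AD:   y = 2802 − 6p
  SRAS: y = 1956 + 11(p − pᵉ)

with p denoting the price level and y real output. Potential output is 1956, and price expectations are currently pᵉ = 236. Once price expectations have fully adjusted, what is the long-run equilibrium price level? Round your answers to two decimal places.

Short run: with pᵉ = 236, SRAS is y = 11p − 640. Setting AD = SRAS gives 3442 = 17p, so p = 202.47 and y = 2802 − 6p = 1587.18.
Output 1587.18 is below potential 1956, so over time expected prices fall and SRAS shifts right until y returns to 1956.
Long run: y = 1956 on the AD curve gives 1956 = 2802 − 6p, so p = 141.00.

Long-run p = 141.00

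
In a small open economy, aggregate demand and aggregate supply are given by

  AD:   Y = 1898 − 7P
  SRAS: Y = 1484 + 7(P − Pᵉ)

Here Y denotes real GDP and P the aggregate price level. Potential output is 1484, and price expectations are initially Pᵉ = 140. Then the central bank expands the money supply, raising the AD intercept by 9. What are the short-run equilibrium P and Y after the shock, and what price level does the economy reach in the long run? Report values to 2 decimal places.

AD shifts right: new AD is Y = 1907 − 7P. With Pᵉ = 140, SRAS is Y = 504 + 7P.
Short run: 1907 − 7P = 504 + 7P gives 1403 = 14P, so P = 100.21 and Y = 1907 − 7P = 1205.50.
Y = 1205.50 is below potential 1484; expectations adjust and SRAS shifts right until Y = 1484.
Long run: on the new AD curve, 1484 = 1907 − 7P gives P = 60.43.

Short run: P = 100.21, Y = 1205.50. Long run: P = 60.43.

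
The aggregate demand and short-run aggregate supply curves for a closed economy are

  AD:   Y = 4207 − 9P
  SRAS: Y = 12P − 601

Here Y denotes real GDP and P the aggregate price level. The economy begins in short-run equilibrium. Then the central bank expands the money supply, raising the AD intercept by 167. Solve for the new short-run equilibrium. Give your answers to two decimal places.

This is a positive demand shock: AD shifts right.
New AD: Y = 4374 − 9P.
Set AD = SRAS: 4374 − 9P = 12P − 601, so 4975 = 21P and P = 236.90.
Substituting into AD, Y = 2241.86.

P = 236.90, Y = 2241.86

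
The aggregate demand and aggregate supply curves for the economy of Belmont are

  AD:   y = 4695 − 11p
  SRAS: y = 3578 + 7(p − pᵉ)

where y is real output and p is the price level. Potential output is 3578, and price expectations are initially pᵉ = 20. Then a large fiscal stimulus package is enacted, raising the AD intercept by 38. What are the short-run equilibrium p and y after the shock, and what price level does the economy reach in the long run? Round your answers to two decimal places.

Short run: p = 71.94, y = 3941.61. Long run: p = 105.00.

AD shifts right: new AD is y = 4733 − 11p. With pᵉ = 20, SRAS is y = 3438 + 7p.
Short run: 4733 − 11p = 3438 + 7p gives 1295 = 18p, so p = 71.94 and y = 4733 − 11p = 3941.61.
y = 3941.61 is above potential 3578; expectations adjust and SRAS shifts left until y = 3578.
Long run: on the new AD curve, 3578 = 4733 − 11p gives p = 105.00.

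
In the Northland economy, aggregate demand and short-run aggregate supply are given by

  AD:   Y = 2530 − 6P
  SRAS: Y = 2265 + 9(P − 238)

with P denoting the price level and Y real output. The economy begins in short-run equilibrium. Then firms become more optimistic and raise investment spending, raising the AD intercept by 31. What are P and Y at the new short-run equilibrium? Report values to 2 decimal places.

This is a positive demand shock: AD shifts right.
New AD: Y = 2561 − 6P.
SRAS can be written Y = 123 + 9P.
Set AD = SRAS: 2561 − 6P = 123 + 9P, so 2438 = 15P and P = 162.53.
Substituting into AD, Y = 1585.80.

P = 162.53, Y = 1585.80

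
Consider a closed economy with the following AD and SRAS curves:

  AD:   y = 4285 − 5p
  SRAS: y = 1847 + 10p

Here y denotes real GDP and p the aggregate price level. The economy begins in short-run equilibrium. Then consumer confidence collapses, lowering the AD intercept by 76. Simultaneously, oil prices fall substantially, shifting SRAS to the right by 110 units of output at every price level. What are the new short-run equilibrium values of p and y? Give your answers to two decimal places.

p = 150.13, y = 3458.33

After both shocks: AD is y = 4209 − 5p and SRAS is y = 1957 + 10p.
Setting them equal: 2252 = 15p, so p = 150.13.
Substituting into AD, y = 3458.33.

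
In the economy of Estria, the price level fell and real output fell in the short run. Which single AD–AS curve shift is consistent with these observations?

AD shifted left

P fell and Y fell. An AD shift moves P and Y in the same direction; an SRAS shift moves them in opposite directions.
Here P and Y moved in the same direction, so the AD curve shifted.
Since Y fell, AD shifted left.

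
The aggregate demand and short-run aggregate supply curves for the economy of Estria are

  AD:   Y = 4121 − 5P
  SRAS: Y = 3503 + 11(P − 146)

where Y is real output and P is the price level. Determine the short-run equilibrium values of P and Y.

P = 139, Y = 3426

Write SRAS as Y = 3503 + 11P − 1606 = 1897 + 11P.
Set AD = SRAS: 4121 − 5P = 1897 + 11P, so 2224 = 16P and P = 139.
Then Y = 4121 − 5·139 = 3426.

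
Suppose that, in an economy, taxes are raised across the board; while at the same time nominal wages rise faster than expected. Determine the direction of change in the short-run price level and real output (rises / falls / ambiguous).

Price level: ambiguous; output: falls

The first event is a negative demand shock: AD shifts left, which by itself pushes P down and Y down.
The second is an adverse supply shock: SRAS shifts left, which by itself pushes P up and Y down.
The two shocks push P in opposite directions, so the effect on P is ambiguous. Both shocks push Y down, so Y falls.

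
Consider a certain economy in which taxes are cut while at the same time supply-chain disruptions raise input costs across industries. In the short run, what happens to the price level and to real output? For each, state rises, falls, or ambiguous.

The first event is a positive demand shock: AD shifts right, which by itself pushes P up and Y up.
The second is an adverse supply shock: SRAS shifts left, which by itself pushes P up and Y down.
Both shocks push P up, so P rises. The two shocks push Y in opposite directions, so the effect on Y is ambiguous.

Price level: rises; output: ambiguous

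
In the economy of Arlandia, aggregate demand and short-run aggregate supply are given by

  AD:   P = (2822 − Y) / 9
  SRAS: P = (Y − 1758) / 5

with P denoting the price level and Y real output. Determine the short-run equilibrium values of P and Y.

Rearrange AD to Y = 2822 − 9P.
Rearrange SRAS to Y = 1758 + 5P.
Set AD = SRAS: 2822 − 9P = 1758 + 5P, so 1064 = 14P and P = 76.
Then Y = 2822 − 9·76 = 2138.

P = 76, Y = 2138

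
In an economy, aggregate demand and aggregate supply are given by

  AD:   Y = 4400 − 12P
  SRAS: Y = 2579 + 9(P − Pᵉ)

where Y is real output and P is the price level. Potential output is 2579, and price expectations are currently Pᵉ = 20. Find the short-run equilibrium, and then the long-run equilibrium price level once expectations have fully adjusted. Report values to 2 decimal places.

Short run: with Pᵉ = 20, SRAS is Y = 2399 + 9P. Setting AD = SRAS gives 2001 = 21P, so P = 95.29 and Y = 4400 − 12P = 3256.57.
Output 3256.57 is above potential 2579, so over time expected prices rise and SRAS shifts left until Y returns to 2579.
Long run: Y = 2579 on the AD curve gives 2579 = 4400 − 12P, so P = 151.75.

Short run: P = 95.29, Y = 3256.57. Long run: P = 151.75.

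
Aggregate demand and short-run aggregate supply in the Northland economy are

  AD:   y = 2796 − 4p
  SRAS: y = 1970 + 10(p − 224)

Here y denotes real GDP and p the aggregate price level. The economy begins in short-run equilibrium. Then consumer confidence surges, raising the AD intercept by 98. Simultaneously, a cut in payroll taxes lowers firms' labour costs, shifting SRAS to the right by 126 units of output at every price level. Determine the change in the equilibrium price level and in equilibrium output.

Δp = -2, Δy = +106

After both shocks: AD is y = 2894 − 4p and SRAS is y = 10p − 144.
Setting them equal: 3038 = 14p, so p = 217.
y = 2894 − 4·217 = 2026.
Initially p = 219, y = 1920, so Δp = -2 and Δy = +106.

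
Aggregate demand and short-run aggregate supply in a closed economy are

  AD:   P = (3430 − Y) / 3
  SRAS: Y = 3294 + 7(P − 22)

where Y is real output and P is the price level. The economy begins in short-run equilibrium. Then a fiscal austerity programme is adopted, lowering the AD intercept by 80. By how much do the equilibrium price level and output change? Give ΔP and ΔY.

ΔP = -8, ΔY = -56

This is a negative demand shock: AD shifts left.
New AD: Y = 3350 − 3P.
SRAS can be written Y = 3140 + 7P.
Set AD = SRAS: 3350 − 3P = 3140 + 7P, so 210 = 10P and P = 21.
Y = 3350 − 3·21 = 3287.
Initially P = 29, Y = 3343, so ΔP = -8 and ΔY = -56.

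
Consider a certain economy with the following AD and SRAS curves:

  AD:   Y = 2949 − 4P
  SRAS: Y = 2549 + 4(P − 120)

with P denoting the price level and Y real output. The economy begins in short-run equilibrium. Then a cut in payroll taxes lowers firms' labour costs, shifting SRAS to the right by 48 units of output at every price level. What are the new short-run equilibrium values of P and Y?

This is a positive supply shock: SRAS shifts right.
New SRAS: Y = 2117 + 4P.
Set AD = SRAS: 2949 − 4P = 2117 + 4P, so 832 = 8P and P = 104.
Y = 2949 − 4·104 = 2533.

P = 104, Y = 2533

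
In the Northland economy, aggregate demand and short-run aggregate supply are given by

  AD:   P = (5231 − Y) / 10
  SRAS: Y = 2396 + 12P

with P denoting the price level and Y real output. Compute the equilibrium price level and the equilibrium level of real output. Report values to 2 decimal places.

Rearrange AD to Y = 5231 − 10P.
Set AD = SRAS: 5231 − 10P = 2396 + 12P, so 2835 = 22P and P = 128.86.
Substituting into AD, Y = 5231 − 10P = 3942.36.

P = 128.86, Y = 3942.36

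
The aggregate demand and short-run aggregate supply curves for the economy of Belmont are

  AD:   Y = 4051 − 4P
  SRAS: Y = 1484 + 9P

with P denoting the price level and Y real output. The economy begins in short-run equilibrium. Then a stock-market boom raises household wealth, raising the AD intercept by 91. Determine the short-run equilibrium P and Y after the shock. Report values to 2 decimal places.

This is a positive demand shock: AD shifts right.
New AD: Y = 4142 − 4P.
Set AD = SRAS: 4142 − 4P = 1484 + 9P, so 2658 = 13P and P = 204.46.
Substituting into AD, Y = 3324.15.

P = 204.46, Y = 3324.15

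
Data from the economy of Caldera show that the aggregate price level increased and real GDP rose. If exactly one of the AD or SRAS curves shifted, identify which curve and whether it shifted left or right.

P rose and Y rose. An AD shift moves P and Y in the same direction; an SRAS shift moves them in opposite directions.
Here P and Y moved in the same direction, so the AD curve shifted.
Since Y rose, AD shifted right.

AD shifted right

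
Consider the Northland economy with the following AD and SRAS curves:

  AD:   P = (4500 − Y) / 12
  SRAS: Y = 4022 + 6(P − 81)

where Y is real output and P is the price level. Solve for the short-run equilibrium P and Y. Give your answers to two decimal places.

P = 53.56, Y = 3857.33

Write SRAS as Y = 4022 + 6P − 486 = 3536 + 6P.
Rearrange AD to Y = 4500 − 12P.
Set AD = SRAS: 4500 − 12P = 3536 + 6P, so 964 = 18P and P = 53.56.
Substituting into AD, Y = 4500 − 12P = 3857.33.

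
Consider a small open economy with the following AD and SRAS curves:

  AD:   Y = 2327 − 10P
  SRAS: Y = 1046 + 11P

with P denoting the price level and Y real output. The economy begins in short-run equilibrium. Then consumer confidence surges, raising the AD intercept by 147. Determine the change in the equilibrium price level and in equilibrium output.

This is a positive demand shock: AD shifts right.
New AD: Y = 2474 − 10P.
Set AD = SRAS: 2474 − 10P = 1046 + 11P, so 1428 = 21P and P = 68.
Y = 2474 − 10·68 = 1794.
Initially P = 61, Y = 1717, so ΔP = +7 and ΔY = +77.

ΔP = +7, ΔY = +77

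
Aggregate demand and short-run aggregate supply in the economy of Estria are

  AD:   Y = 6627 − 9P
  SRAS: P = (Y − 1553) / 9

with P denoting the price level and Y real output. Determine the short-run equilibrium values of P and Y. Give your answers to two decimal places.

P = 281.89, Y = 4090.00

Rearrange SRAS to Y = 1553 + 9P.
Set AD = SRAS: 6627 − 9P = 1553 + 9P, so 5074 = 18P and P = 281.89.
Substituting into AD, Y = 6627 − 9P = 4090.00.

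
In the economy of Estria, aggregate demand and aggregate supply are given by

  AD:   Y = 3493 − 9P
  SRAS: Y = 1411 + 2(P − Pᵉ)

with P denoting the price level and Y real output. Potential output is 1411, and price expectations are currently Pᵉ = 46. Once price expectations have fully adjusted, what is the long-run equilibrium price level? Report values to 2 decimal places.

Short run: with Pᵉ = 46, SRAS is Y = 1319 + 2P. Setting AD = SRAS gives 2174 = 11P, so P = 197.64 and Y = 3493 − 9P = 1714.27.
Output 1714.27 is above potential 1411, so over time expected prices rise and SRAS shifts left until Y returns to 1411.
Long run: Y = 1411 on the AD curve gives 1411 = 3493 − 9P, so P = 231.33.

Long-run P = 231.33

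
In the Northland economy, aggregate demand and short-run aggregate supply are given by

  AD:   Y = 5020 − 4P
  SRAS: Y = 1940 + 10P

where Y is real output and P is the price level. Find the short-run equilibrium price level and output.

P = 220, Y = 4140

Set AD = SRAS: 5020 − 4P = 1940 + 10P, so 3080 = 14P and P = 220.
Then Y = 5020 − 4·220 = 4140.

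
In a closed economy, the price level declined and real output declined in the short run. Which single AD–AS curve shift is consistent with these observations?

AD shifted left

P fell and Y fell. An AD shift moves P and Y in the same direction; an SRAS shift moves them in opposite directions.
Here P and Y moved in the same direction, so the AD curve shifted.
Since Y fell, AD shifted left.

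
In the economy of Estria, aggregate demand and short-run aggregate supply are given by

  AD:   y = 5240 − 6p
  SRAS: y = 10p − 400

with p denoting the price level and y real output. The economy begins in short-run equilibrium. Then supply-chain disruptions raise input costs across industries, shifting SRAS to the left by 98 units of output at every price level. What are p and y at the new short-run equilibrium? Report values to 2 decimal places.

p = 358.63, y = 3088.25

This is a negative supply shock: SRAS shifts left.
New SRAS: y = 10p − 498.
Set AD = SRAS: 5240 − 6p = 10p − 498, so 5738 = 16p and p = 358.63.
Substituting into AD, y = 3088.25.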